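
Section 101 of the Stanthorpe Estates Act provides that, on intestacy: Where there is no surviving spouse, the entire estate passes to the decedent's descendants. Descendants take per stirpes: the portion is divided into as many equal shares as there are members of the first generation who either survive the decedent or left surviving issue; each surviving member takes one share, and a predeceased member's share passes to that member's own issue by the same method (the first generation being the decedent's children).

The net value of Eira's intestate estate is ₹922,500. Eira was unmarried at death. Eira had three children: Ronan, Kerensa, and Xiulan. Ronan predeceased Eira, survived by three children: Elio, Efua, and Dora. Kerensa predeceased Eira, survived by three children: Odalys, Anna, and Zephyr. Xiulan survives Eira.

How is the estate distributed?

The entire ₹922,500 passes to the descendants.
That amount (₹922,500) is divided into 3 shares of ₹307,500: Xiulan takes ₹307,500; Ronan's ₹307,500 share passes to Ronan's issue; Kerensa's ₹307,500 share passes to Kerensa's issue.
Ronan's share (₹307,500) is divided into 3 shares of ₹102,500: Elio, Efua, and Dora each take ₹102,500.
Kerensa's share (₹307,500) is divided into 3 shares of ₹102,500: Odalys, Anna, and Zephyr each take ₹102,500.

Elio: ₹102,500; Efua: ₹102,500; Dora: ₹102,500; Odalys: ₹102,500; Anna: ₹102,500; Zephyr: ₹102,500; Xiulan: ₹307,500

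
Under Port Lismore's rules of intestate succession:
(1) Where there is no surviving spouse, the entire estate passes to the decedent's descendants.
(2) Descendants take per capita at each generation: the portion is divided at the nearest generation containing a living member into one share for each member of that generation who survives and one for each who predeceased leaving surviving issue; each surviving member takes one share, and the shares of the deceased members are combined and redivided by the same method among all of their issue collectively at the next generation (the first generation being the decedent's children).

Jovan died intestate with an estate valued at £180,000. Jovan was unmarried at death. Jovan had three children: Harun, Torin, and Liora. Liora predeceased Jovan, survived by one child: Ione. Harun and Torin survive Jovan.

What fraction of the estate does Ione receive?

The entire £180,000 passes to the descendants.
That amount (£180,000) is divided at the children's generation into 3 shares of £60,000. Harun and Torin each take £60,000. The remaining share for the deceased Liora (£60,000) is carried to the next generation.
That pool (£60,000) passes entirely to Ione, the sole taker at the grandchildren's generation.

Ione receives 1/3 of the estate.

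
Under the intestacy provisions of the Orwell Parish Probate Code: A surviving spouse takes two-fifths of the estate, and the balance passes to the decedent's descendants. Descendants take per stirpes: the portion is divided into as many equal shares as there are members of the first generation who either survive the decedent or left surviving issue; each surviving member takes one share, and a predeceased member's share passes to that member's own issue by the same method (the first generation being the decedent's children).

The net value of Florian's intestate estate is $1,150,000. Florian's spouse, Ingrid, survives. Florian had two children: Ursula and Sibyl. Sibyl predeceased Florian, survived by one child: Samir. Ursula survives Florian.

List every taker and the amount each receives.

Ingrid takes two-fifths of $1,150,000 = $460,000. The remaining $690,000 passes to the descendants.
The descendants' portion ($690,000) is divided into 2 shares of $345,000: Ursula takes $345,000; Sibyl's $345,000 share passes to Sibyl's issue.
Sibyl's share ($345,000) passes entirely to Samir.

Ingrid: $460,000; Ursula: $345,000; Samir: $345,000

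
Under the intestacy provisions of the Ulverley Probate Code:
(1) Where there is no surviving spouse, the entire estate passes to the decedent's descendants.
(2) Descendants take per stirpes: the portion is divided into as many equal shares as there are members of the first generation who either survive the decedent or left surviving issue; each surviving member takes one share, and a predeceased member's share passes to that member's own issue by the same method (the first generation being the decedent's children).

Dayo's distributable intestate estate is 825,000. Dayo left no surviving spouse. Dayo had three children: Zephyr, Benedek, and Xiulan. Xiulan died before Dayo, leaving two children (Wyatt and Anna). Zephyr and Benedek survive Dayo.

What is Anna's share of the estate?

The entire 825,000 passes to the descendants.
That amount (825,000) is divided into 3 shares of 275,000: Zephyr and Benedek each take 275,000; Xiulan's 275,000 share passes to Xiulan's issue.
Xiulan's share (275,000) is divided into 2 shares of 137,500: Wyatt and Anna each take 137,500.

Anna receives 137,500.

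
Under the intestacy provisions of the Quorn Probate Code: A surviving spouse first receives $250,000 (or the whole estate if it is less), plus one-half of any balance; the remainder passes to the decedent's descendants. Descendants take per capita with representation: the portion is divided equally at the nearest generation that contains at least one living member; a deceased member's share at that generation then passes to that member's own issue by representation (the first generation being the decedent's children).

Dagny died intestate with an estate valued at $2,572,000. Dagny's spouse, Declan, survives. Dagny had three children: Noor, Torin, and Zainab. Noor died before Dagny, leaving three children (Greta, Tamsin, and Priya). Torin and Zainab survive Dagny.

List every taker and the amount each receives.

Declan first takes $250,000, leaving a balance of $2,322,000. Declan then takes one-half of the balance ($1,161,000), for a total of $1,411,000. The remaining $1,161,000 passes to the descendants.
The descendants' portion ($1,161,000) is divided into 3 shares of $387,000: Torin and Zainab each take $387,000; Noor's $387,000 share passes to Noor's issue.
Noor's share ($387,000) is divided into 3 shares of $129,000: Greta, Tamsin, and Priya each take $129,000.

Declan: $1,411,000; Greta: $129,000; Tamsin: $129,000; Priya: $129,000; Torin: $387,000; Zainab: $387,000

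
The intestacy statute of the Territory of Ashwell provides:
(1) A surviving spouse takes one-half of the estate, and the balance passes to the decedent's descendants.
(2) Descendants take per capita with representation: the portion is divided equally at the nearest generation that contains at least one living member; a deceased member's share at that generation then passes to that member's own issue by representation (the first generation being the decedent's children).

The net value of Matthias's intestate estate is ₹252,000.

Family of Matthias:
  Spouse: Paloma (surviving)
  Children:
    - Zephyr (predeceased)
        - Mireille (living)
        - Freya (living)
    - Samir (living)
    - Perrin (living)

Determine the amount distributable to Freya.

Paloma takes one-half of ₹252,000 = ₹126,000. The remaining ₹126,000 passes to the descendants.
The descendants' portion (₹126,000) is divided into 3 shares of ₹42,000: Samir and Perrin each take ₹42,000; Zephyr's ₹42,000 share passes to Zephyr's issue.
Zephyr's share (₹42,000) is divided into 2 shares of ₹21,000: Mireille and Freya each take ₹21,000.

Freya receives ₹21,000.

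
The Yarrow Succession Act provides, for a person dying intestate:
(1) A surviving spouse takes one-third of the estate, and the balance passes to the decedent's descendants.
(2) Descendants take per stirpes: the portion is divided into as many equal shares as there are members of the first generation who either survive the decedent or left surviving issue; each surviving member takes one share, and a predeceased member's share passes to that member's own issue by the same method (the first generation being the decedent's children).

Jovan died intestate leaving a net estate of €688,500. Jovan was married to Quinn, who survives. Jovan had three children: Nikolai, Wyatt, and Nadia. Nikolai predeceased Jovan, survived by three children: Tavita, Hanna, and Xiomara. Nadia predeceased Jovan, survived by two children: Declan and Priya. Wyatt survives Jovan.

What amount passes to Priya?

Priya receives €76,500.

Quinn takes one-third of €688,500 = €229,500. The remaining €459,000 passes to the descendants.
The descendants' portion (€459,000) is divided into 3 shares of €153,000: Wyatt takes €153,000; Nikolai's €153,000 share passes to Nikolai's issue; Nadia's €153,000 share passes to Nadia's issue.
Nikolai's share (€153,000) is divided into 3 shares of €51,000: Tavita, Hanna, and Xiomara each take €51,000.
Nadia's share (€153,000) is divided into 2 shares of €76,500: Declan and Priya each take €76,500.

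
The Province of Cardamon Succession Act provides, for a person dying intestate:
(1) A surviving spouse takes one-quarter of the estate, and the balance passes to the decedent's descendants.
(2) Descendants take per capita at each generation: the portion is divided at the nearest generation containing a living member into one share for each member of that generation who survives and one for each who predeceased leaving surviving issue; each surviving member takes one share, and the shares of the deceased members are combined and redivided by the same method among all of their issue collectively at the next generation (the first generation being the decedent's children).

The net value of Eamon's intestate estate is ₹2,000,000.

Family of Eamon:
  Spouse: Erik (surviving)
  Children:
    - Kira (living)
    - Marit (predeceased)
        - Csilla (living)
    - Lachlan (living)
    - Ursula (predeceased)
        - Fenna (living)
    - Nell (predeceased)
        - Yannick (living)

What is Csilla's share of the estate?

Csilla receives ₹300,000.

Erik takes one-quarter of ₹2,000,000 = ₹500,000. The remaining ₹1,500,000 passes to the descendants.
The descendants' portion (₹1,500,000) is divided at the children's generation into 5 shares of ₹300,000. Kira and Lachlan each take ₹300,000. The 3 shares of the deceased (Marit, Ursula, and Nell) are combined into a pool of ₹900,000.
That pool (₹900,000) is divided at the grandchildren's generation equally among Csilla, Fenna, and Yannick: ₹300,000 each.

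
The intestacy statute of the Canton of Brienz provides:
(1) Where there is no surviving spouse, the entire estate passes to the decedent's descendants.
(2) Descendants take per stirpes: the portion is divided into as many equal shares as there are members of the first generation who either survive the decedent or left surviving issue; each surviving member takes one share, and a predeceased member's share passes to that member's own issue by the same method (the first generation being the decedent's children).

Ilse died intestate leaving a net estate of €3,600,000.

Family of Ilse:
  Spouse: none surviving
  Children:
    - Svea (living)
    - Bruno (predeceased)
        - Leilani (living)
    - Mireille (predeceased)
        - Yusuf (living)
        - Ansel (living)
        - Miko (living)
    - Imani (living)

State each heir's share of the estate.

The entire €3,600,000 passes to the descendants.
That amount (€3,600,000) is divided into 4 shares of €900,000: Svea and Imani each take €900,000; Bruno's €900,000 share passes to Bruno's issue; Mireille's €900,000 share passes to Mireille's issue.
Bruno's share (€900,000) passes entirely to Leilani.
Mireille's share (€900,000) is divided into 3 shares of €300,000: Yusuf, Ansel, and Miko each take €300,000.

Svea: €900,000; Leilani: €900,000; Yusuf: €300,000; Ansel: €300,000; Miko: €300,000; Imani: €900,000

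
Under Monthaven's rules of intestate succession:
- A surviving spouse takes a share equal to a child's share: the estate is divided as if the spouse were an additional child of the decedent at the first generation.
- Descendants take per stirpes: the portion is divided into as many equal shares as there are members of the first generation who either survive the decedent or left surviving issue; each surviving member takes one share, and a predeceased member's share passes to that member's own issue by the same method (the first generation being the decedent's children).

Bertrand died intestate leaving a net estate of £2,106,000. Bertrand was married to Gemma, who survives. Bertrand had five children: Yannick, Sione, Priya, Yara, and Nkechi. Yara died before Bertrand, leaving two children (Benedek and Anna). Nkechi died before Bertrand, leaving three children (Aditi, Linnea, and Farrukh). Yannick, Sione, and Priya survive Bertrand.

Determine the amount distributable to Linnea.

Linnea receives £117,000.

The spouse counts as an additional share at the children's level, so there are 6 primary shares of £351,000. Gemma takes one such share (£351,000).
The children's combined portion (£1,755,000) is divided into 5 shares of £351,000: Yannick, Sione, and Priya each take £351,000; Yara's £351,000 share passes to Yara's issue; Nkechi's £351,000 share passes to Nkechi's issue.
Yara's share (£351,000) is divided into 2 shares of £175,500: Benedek and Anna each take £175,500.
Nkechi's share (£351,000) is divided into 3 shares of £117,000: Aditi, Linnea, and Farrukh each take £117,000.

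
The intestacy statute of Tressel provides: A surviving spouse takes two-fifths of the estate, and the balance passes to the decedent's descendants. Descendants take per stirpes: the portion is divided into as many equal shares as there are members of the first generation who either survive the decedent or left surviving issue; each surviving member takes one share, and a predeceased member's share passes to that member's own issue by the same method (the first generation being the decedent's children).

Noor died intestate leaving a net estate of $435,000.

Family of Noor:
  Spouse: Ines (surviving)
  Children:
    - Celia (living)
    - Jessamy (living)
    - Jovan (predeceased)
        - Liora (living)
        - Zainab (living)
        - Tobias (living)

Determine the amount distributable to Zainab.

Ines takes two-fifths of $435,000 = $174,000. The remaining $261,000 passes to the descendants.
The descendants' portion ($261,000) is divided into 3 shares of $87,000: Celia and Jessamy each take $87,000; Jovan's $87,000 share passes to Jovan's issue.
Jovan's share ($87,000) is divided into 3 shares of $29,000: Liora, Zainab, and Tobias each take $29,000.

Zainab receives $29,000.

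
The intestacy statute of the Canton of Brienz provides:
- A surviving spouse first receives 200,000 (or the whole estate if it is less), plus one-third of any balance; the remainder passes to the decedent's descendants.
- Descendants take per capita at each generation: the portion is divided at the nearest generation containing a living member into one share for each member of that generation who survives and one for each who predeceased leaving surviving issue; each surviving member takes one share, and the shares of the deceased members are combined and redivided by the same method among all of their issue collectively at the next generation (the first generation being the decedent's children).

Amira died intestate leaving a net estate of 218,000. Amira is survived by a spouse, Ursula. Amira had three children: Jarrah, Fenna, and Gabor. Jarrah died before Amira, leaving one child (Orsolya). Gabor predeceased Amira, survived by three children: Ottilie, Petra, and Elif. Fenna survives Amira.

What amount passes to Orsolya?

Ursula first takes 200,000, leaving a balance of 18,000. Ursula then takes one-third of the balance (6,000), for a total of 206,000. The remaining 12,000 passes to the descendants.
The descendants' portion (12,000) is divided at the children's generation into 3 shares of 4,000. Fenna takes 4,000. The 2 shares of the deceased (Jarrah and Gabor) are combined into a pool of 8,000.
That pool (8,000) is divided at the grandchildren's generation equally among Orsolya, Ottilie, Petra, and Elif: 2,000 each.

Orsolya receives 2,000.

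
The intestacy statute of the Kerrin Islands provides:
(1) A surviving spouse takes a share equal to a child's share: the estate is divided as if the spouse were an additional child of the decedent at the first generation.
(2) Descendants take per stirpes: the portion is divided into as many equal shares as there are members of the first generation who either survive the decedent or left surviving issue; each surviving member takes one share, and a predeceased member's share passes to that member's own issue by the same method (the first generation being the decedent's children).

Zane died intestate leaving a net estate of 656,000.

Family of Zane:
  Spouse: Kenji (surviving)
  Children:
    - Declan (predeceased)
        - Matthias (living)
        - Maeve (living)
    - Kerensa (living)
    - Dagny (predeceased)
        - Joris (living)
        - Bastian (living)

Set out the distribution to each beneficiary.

Kenji: 164,000; Matthias: 82,000; Maeve: 82,000; Kerensa: 164,000; Joris: 82,000; Bastian: 82,000

The spouse counts as an additional share at the children's level, so there are 4 primary shares of 164,000. Kenji takes one such share (164,000).
The children's combined portion (492,000) is divided into 3 shares of 164,000: Kerensa takes 164,000; Declan's 164,000 share passes to Declan's issue; Dagny's 164,000 share passes to Dagny's issue.
Declan's share (164,000) is divided into 2 shares of 82,000: Matthias and Maeve each take 82,000.
Dagny's share (164,000) is divided into 2 shares of 82,000: Joris and Bastian each take 82,000.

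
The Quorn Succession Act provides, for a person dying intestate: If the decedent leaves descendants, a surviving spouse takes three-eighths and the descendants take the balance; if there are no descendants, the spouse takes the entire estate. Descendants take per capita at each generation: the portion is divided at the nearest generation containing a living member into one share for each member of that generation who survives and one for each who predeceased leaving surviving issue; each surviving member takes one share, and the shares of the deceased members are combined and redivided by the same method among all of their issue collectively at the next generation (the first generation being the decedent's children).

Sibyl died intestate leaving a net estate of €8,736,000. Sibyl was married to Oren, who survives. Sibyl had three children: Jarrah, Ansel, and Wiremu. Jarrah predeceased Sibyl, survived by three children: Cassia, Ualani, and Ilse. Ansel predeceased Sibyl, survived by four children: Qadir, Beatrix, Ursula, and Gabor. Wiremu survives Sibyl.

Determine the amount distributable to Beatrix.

Beatrix receives €520,000.

Oren takes three-eighths of €8,736,000 = €3,276,000. The remaining €5,460,000 passes to the descendants.
The descendants' portion (€5,460,000) is divided at the children's generation into 3 shares of €1,820,000. Wiremu takes €1,820,000. The 2 shares of the deceased (Jarrah and Ansel) are combined into a pool of €3,640,000.
That pool (€3,640,000) is divided at the grandchildren's generation equally among Cassia, Ualani, Ilse, Qadir, Beatrix, Ursula, and Gabor: €520,000 each.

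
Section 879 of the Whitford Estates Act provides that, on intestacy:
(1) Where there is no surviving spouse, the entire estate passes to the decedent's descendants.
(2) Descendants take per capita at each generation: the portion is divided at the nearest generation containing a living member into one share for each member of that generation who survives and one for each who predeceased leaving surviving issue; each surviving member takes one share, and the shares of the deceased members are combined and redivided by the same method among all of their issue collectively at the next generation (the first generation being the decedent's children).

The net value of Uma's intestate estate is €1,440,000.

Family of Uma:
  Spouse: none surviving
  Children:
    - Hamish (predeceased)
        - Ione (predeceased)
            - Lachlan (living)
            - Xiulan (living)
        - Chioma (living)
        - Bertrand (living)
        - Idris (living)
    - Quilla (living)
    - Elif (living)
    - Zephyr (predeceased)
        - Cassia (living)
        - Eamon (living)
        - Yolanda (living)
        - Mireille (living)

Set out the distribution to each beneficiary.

The entire €1,440,000 passes to the descendants.
That amount (€1,440,000) is divided at the children's generation into 4 shares of €360,000. Quilla and Elif each take €360,000. The 2 shares of the deceased (Hamish and Zephyr) are combined into a pool of €720,000.
That pool (€720,000) is divided at the grandchildren's generation into 8 shares of €90,000. Chioma, Bertrand, Idris, Cassia, Eamon, Yolanda, and Mireille each take €90,000. The remaining share for the deceased Ione (€90,000) is carried to the next generation.
That pool (€90,000) is divided at the great-grandchildren's generation equally among Lachlan and Xiulan: €45,000 each.

Lachlan: €45,000; Xiulan: €45,000; Chioma: €90,000; Bertrand: €90,000; Idris: €90,000; Quilla: €360,000; Elif: €360,000; Cassia: €90,000; Eamon: €90,000; Yolanda: €90,000; Mireille: €90,000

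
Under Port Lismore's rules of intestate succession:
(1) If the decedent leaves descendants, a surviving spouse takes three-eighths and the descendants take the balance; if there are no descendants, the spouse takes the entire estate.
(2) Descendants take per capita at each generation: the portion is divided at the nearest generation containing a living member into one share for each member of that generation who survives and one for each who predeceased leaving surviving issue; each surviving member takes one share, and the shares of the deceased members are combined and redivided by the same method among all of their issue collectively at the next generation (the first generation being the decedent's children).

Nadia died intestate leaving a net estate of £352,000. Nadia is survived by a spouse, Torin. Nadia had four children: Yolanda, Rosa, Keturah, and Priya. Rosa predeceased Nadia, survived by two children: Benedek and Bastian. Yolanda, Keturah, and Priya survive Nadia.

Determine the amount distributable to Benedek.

Torin takes three-eighths of £352,000 = £132,000. The remaining £220,000 passes to the descendants.
The descendants' portion (£220,000) is divided at the children's generation into 4 shares of £55,000. Yolanda, Keturah, and Priya each take £55,000. The remaining share for the deceased Rosa (£55,000) is carried to the next generation.
That pool (£55,000) is divided at the grandchildren's generation equally among Benedek and Bastian: £27,500 each.

Benedek receives £27,500.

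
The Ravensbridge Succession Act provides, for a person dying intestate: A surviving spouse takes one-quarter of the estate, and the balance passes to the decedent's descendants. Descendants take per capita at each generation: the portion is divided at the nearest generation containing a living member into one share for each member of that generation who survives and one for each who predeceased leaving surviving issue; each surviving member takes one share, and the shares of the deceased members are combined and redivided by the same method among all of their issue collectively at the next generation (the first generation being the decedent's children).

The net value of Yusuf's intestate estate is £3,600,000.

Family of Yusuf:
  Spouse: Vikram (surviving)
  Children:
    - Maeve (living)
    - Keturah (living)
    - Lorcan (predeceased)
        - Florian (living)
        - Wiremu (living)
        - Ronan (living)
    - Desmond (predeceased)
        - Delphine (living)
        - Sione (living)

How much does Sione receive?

Sione receives £270,000.

Vikram takes one-quarter of £3,600,000 = £900,000. The remaining £2,700,000 passes to the descendants.
The descendants' portion (£2,700,000) is divided at the children's generation into 4 shares of £675,000. Maeve and Keturah each take £675,000. The 2 shares of the deceased (Lorcan and Desmond) are combined into a pool of £1,350,000.
That pool (£1,350,000) is divided at the grandchildren's generation equally among Florian, Wiremu, Ronan, Delphine, and Sione: £270,000 each.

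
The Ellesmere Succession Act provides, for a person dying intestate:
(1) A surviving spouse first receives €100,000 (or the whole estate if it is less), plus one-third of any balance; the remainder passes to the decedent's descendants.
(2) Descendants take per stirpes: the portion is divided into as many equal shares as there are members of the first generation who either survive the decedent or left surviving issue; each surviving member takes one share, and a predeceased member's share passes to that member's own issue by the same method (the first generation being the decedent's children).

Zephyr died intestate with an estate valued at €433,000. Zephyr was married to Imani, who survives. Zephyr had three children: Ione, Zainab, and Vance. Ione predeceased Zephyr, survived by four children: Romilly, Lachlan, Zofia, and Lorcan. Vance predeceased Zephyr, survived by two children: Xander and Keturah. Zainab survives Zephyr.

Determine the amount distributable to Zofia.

Zofia receives €18,500.

Imani first takes €100,000, leaving a balance of €333,000. Imani then takes one-third of the balance (€111,000), for a total of €211,000. The remaining €222,000 passes to the descendants.
The descendants' portion (€222,000) is divided into 3 shares of €74,000: Zainab takes €74,000; Ione's €74,000 share passes to Ione's issue; Vance's €74,000 share passes to Vance's issue.
Ione's share (€74,000) is divided into 4 shares of €18,500: Romilly, Lachlan, Zofia, and Lorcan each take €18,500.
Vance's share (€74,000) is divided into 2 shares of €37,000: Xander and Keturah each take €37,000.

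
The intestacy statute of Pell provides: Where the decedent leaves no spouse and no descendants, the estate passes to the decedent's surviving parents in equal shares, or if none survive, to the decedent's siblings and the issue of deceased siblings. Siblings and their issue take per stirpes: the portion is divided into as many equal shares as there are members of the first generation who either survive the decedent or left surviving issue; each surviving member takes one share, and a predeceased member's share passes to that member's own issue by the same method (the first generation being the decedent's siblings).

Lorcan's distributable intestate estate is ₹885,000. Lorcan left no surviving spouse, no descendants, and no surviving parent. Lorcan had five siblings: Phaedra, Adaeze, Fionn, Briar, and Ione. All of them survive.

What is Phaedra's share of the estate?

Phaedra receives ₹177,000.

The entire ₹885,000 passes to the siblings and their issue.
That amount (₹885,000) is divided into 5 shares of ₹177,000: Phaedra, Adaeze, Fionn, Briar, and Ione each take ₹177,000.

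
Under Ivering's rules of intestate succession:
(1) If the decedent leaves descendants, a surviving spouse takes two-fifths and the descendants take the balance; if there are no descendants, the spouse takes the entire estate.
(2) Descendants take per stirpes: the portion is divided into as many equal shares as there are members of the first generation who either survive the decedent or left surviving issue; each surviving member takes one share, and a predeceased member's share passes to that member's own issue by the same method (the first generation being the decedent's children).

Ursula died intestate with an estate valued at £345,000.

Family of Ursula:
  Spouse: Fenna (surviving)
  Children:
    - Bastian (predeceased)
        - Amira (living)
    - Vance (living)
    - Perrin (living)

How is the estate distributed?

Fenna: £138,000; Amira: £69,000; Vance: £69,000; Perrin: £69,000

Fenna takes two-fifths of £345,000 = £138,000. The remaining £207,000 passes to the descendants.
The descendants' portion (£207,000) is divided into 3 shares of £69,000: Vance and Perrin each take £69,000; Bastian's £69,000 share passes to Bastian's issue.
Bastian's share (£69,000) passes entirely to Amira.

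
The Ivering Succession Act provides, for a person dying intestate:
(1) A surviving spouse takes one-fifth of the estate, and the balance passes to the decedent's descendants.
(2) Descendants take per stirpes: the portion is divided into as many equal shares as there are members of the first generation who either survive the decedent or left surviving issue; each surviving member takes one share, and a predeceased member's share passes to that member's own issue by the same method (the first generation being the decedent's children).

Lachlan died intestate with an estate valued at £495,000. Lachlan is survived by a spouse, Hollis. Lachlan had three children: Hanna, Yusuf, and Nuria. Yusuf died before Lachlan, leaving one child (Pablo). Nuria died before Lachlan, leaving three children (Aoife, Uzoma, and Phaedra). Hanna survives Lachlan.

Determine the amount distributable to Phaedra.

Hollis takes one-fifth of £495,000 = £99,000. The remaining £396,000 passes to the descendants.
The descendants' portion (£396,000) is divided into 3 shares of £132,000: Hanna takes £132,000; Yusuf's £132,000 share passes to Yusuf's issue; Nuria's £132,000 share passes to Nuria's issue.
Yusuf's share (£132,000) passes entirely to Pablo.
Nuria's share (£132,000) is divided into 3 shares of £44,000: Aoife, Uzoma, and Phaedra each take £44,000.

Phaedra receives £44,000.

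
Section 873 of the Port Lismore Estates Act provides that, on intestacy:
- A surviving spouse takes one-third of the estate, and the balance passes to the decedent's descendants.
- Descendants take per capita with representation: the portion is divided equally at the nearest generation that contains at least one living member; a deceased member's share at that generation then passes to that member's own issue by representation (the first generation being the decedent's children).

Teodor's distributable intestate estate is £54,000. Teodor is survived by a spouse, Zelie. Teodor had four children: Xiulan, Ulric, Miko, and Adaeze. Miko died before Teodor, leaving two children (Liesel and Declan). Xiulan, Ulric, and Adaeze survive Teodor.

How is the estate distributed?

Zelie: £18,000; Xiulan: £9,000; Ulric: £9,000; Liesel: £4,500; Declan: £4,500; Adaeze: £9,000

Zelie takes one-third of £54,000 = £18,000. The remaining £36,000 passes to the descendants.
The descendants' portion (£36,000) is divided into 4 shares of £9,000: Xiulan, Ulric, and Adaeze each take £9,000; Miko's £9,000 share passes to Miko's issue.
Miko's share (£9,000) is divided into 2 shares of £4,500: Liesel and Declan each take £4,500.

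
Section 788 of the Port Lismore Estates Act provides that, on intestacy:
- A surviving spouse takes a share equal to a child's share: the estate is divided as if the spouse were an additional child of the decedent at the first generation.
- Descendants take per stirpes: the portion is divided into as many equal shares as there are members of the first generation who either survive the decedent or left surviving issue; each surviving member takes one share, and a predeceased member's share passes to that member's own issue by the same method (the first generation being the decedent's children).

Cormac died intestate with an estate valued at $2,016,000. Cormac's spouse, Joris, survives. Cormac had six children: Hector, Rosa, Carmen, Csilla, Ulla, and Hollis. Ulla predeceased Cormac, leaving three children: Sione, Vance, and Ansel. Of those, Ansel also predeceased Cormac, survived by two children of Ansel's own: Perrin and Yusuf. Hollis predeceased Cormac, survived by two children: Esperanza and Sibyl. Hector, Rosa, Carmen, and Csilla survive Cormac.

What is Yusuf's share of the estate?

The spouse counts as an additional share at the children's level, so there are 7 primary shares of $288,000. Joris takes one such share ($288,000).
The children's combined portion ($1,728,000) is divided into 6 shares of $288,000: Hector, Rosa, Carmen, and Csilla each take $288,000; Ulla's $288,000 share passes to Ulla's issue; Hollis's $288,000 share passes to Hollis's issue.
Ulla's share ($288,000) is divided into 3 shares of $96,000: Sione and Vance each take $96,000; Ansel's $96,000 share passes to Ansel's issue.
Ansel's share ($96,000) is divided into 2 shares of $48,000: Perrin and Yusuf each take $48,000.
Hollis's share ($288,000) is divided into 2 shares of $144,000: Esperanza and Sibyl each take $144,000.

Yusuf receives $48,000.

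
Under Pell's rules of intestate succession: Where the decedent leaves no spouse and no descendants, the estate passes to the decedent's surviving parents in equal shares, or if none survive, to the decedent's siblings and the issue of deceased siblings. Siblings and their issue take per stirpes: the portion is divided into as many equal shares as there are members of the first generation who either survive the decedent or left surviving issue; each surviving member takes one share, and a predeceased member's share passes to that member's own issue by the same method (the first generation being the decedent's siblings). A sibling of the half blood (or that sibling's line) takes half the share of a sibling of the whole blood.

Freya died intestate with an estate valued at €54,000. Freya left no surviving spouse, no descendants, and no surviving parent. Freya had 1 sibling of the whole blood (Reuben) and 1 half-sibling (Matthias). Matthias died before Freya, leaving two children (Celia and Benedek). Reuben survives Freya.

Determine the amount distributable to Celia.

Celia receives €9,000.

The entire €54,000 passes to the siblings and their issue.
Counting each half-blood sibling's line as half a unit, there are 3/2 units in €54,000, so one unit is €36,000. Whole-blood lines (Reuben) take €36,000 each; half-blood lines (Matthias) take €18,000 each.
Matthias's share (€18,000) is divided into 2 shares of €9,000: Celia and Benedek each take €9,000.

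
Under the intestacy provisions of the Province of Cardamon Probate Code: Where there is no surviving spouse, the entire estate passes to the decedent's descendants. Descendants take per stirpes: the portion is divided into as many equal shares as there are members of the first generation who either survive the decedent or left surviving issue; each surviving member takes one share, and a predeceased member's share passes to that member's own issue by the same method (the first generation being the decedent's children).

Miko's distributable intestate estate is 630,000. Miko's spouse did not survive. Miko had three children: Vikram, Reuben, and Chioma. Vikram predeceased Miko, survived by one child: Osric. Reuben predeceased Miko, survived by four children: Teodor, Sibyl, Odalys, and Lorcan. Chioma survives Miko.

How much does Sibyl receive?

Sibyl receives 52,500.

The entire 630,000 passes to the descendants.
That amount (630,000) is divided into 3 shares of 210,000: Chioma takes 210,000; Vikram's 210,000 share passes to Vikram's issue; Reuben's 210,000 share passes to Reuben's issue.
Vikram's share (210,000) passes entirely to Osric.
Reuben's share (210,000) is divided into 4 shares of 52,500: Teodor, Sibyl, Odalys, and Lorcan each take 52,500.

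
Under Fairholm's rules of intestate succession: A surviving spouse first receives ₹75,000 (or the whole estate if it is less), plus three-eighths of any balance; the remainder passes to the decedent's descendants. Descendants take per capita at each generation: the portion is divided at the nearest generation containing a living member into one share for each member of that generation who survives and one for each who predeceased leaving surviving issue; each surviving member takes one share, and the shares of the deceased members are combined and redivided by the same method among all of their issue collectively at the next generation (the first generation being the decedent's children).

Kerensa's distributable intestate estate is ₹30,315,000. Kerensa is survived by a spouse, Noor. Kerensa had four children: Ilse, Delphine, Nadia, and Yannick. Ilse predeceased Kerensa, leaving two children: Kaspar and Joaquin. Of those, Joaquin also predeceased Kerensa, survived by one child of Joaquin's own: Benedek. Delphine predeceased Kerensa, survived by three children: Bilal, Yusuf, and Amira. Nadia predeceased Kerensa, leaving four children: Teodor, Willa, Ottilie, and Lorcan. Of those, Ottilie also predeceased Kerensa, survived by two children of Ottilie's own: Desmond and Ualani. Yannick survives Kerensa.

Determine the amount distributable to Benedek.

Benedek receives ₹1,050,000.

Noor first takes ₹75,000, leaving a balance of ₹30,240,000. Noor then takes three-eighths of the balance (₹11,340,000), for a total of ₹11,415,000. The remaining ₹18,900,000 passes to the descendants.
The descendants' portion (₹18,900,000) is divided at the children's generation into 4 shares of ₹4,725,000. Yannick takes ₹4,725,000. The 3 shares of the deceased (Ilse, Delphine, and Nadia) are combined into a pool of ₹14,175,000.
That pool (₹14,175,000) is divided at the grandchildren's generation into 9 shares of ₹1,575,000. Kaspar, Bilal, Yusuf, Amira, Teodor, Willa, and Lorcan each take ₹1,575,000. The 2 shares of the deceased (Joaquin and Ottilie) are combined into a pool of ₹3,150,000.
That pool (₹3,150,000) is divided at the great-grandchildren's generation equally among Benedek, Desmond, and Ualani: ₹1,050,000 each.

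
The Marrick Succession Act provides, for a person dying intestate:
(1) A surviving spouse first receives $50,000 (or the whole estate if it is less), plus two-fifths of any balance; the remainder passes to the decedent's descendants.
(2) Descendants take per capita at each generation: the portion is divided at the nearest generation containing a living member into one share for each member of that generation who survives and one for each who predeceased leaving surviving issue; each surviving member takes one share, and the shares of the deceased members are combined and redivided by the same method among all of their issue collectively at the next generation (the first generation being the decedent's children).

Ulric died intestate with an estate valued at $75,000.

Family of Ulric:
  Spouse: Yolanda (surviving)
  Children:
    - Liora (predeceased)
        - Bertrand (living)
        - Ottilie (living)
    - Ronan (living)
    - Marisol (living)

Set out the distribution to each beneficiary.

Yolanda first takes $50,000, leaving a balance of $25,000. Yolanda then takes two-fifths of the balance ($10,000), for a total of $60,000. The remaining $15,000 passes to the descendants.
The descendants' portion ($15,000) is divided at the children's generation into 3 shares of $5,000. Ronan and Marisol each take $5,000. The remaining share for the deceased Liora ($5,000) is carried to the next generation.
That pool ($5,000) is divided at the grandchildren's generation equally among Bertrand and Ottilie: $2,500 each.

Yolanda: $60,000; Bertrand: $2,500; Ottilie: $2,500; Ronan: $5,000; Marisol: $5,000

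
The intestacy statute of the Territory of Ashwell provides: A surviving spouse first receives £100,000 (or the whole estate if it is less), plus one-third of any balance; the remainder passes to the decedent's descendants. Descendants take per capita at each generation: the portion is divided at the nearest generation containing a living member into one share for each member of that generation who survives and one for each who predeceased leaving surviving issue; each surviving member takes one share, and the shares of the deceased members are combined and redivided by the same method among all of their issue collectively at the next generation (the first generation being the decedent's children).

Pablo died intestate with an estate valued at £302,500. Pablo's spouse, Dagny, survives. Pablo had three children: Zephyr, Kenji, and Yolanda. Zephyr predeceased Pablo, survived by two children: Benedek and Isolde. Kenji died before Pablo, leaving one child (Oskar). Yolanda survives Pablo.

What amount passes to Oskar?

Dagny first takes £100,000, leaving a balance of £202,500. Dagny then takes one-third of the balance (£67,500), for a total of £167,500. The remaining £135,000 passes to the descendants.
The descendants' portion (£135,000) is divided at the children's generation into 3 shares of £45,000. Yolanda takes £45,000. The 2 shares of the deceased (Zephyr and Kenji) are combined into a pool of £90,000.
That pool (£90,000) is divided at the grandchildren's generation equally among Benedek, Isolde, and Oskar: £30,000 each.

Oskar receives £30,000.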